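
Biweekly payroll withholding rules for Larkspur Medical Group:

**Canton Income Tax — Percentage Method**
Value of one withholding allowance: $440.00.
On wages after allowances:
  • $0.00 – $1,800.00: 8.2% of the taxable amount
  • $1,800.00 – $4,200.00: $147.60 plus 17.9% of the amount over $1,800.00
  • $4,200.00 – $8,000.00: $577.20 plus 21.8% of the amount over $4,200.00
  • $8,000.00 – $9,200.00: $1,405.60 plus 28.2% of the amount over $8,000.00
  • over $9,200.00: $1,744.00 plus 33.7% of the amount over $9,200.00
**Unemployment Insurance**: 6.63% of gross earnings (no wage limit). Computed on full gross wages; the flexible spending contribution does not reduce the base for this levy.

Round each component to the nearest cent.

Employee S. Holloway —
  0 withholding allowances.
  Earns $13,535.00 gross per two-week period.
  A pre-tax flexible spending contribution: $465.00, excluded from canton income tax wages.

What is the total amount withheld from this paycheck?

$3,945.56

Canton Income Tax: taxable = $13,535.00 − $465.00 = $13,070.00
  $1,744.00 + 33.7% × ($13,070.00 − $9,200.00) = $1,744.00 + 33.7% × $3,870.00 = $3,048.19
Unemployment Insurance: 6.63% × $13,535.00 = $897.37
Total: $3,048.19 + $897.37 = $3,945.56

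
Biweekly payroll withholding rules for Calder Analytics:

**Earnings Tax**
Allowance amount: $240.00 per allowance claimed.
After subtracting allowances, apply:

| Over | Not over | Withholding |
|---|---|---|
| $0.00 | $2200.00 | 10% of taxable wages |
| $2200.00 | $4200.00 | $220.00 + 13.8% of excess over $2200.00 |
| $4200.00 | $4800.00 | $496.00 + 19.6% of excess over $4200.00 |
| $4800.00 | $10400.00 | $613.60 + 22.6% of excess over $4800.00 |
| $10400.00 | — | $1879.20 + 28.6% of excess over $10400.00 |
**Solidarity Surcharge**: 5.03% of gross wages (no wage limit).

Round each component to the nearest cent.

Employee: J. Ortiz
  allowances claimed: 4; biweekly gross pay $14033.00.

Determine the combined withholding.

Earnings Tax: taxable = $14033.00 − 4×$240.00 = $13073.00
  $1879.20 + 28.6% × ($13073.00 − $10400.00) = $1879.20 + 28.6% × $2673.00 = $2643.68
Solidarity Surcharge: 5.03% × $14033.00 = $705.86
Total: $2643.68 + $705.86 = $3349.54

$3349.54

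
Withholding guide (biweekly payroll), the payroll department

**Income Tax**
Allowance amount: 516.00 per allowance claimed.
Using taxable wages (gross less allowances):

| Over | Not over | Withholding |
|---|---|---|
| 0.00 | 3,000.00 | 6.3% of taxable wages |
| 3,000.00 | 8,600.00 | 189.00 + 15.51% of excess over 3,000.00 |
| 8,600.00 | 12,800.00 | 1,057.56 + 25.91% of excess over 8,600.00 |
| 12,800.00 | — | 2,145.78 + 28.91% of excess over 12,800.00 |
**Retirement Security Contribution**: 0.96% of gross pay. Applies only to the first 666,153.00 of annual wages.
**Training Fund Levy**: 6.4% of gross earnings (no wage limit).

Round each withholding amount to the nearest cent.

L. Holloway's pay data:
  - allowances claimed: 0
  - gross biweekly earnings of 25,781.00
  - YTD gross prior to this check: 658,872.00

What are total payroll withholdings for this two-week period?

Income Tax: taxable = 25,781.00
  2,145.78 + 28.91% × (25,781.00 − 12,800.00) = 2,145.78 + 28.91% × 12,981.00 = 5,898.59
Retirement Security Contribution: cap 666,153.00 − YTD 658,872.00 = 7,281.00 subject; 0.96% × 7,281.00 = 69.90
Training Fund Levy: 6.4% × 25,781.00 = 1,649.98
Total: 5,898.59 + 69.90 + 1,649.98 = 7,618.47

7,618.47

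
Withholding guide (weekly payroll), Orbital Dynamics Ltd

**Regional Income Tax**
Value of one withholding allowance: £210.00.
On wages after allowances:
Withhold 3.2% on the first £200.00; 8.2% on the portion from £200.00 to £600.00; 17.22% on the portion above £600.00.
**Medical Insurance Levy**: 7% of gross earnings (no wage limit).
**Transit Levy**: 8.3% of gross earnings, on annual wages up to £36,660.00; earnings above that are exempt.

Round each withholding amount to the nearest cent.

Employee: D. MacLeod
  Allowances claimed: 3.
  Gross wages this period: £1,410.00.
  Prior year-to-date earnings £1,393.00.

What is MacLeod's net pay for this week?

Regional Income Tax: taxable = £1,410.00 − 3×£210.00 = £780.00
  £39.20 + 17.22% × (£780.00 − £600.00) = £39.20 + 17.22% × £180.00 = £70.20
Medical Insurance Levy: 7% × £1,410.00 = £98.70
Transit Levy: 8.3% × £1,410.00 = £117.03
Total withheld: £70.20 + £98.70 + £117.03 = £285.93
Net pay: £1,410.00 − £285.93 = £1,124.07

£1,124.07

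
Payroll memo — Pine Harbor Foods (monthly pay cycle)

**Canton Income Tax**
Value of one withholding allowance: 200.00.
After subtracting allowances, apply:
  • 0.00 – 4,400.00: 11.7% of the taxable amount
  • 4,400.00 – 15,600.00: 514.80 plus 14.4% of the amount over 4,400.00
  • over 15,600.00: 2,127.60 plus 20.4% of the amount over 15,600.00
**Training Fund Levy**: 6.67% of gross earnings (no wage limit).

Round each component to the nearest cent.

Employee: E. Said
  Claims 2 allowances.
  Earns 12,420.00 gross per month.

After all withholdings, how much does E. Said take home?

Canton Income Tax: taxable = 12,420.00 − 2×200.00 = 12,020.00
  514.80 + 14.4% × (12,020.00 − 4,400.00) = 514.80 + 14.4% × 7,620.00 = 1,612.08
Training Fund Levy: 6.67% × 12,420.00 = 828.41
Total withheld: 1,612.08 + 828.41 = 2,440.49
Net pay: 12,420.00 − 2,440.49 = 9,979.51

9,979.51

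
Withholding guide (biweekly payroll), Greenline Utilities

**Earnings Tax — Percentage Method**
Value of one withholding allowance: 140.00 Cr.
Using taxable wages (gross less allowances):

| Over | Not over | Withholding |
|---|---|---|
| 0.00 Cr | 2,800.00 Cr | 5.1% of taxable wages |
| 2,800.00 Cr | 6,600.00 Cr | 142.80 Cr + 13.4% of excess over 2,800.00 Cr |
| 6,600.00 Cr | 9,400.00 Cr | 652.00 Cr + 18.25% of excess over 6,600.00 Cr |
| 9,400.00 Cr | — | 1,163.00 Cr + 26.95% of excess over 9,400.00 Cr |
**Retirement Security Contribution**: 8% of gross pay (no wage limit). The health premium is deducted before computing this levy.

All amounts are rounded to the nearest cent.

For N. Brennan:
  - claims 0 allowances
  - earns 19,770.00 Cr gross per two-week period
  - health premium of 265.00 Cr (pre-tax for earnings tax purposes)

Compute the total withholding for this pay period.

Earnings Tax: taxable = 19,770.00 Cr − 265.00 Cr = 19,505.00 Cr
  1,163.00 Cr + 26.95% × (19,505.00 Cr − 9,400.00 Cr) = 1,163.00 Cr + 26.95% × 10,105.00 Cr = 3,886.30 Cr
Retirement Security Contribution: 8% × 19,505.00 Cr = 1,560.40 Cr
Total: 3,886.30 Cr + 1,560.40 Cr = 5,446.70 Cr

5,446.70 Cr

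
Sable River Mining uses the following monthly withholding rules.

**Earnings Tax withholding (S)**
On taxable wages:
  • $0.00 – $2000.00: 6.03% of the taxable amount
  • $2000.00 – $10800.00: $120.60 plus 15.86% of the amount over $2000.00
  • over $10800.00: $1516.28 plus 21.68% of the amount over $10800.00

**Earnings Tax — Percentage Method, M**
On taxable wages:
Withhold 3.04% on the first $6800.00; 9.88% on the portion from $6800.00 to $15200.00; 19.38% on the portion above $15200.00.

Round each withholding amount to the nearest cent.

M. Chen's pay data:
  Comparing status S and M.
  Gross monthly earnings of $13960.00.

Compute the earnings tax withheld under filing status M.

Earnings Tax (M): taxable = $13960.00
  $206.72 + 9.88% × ($13960.00 − $6800.00) = $206.72 + 9.88% × $7160.00 = $914.13

$914.13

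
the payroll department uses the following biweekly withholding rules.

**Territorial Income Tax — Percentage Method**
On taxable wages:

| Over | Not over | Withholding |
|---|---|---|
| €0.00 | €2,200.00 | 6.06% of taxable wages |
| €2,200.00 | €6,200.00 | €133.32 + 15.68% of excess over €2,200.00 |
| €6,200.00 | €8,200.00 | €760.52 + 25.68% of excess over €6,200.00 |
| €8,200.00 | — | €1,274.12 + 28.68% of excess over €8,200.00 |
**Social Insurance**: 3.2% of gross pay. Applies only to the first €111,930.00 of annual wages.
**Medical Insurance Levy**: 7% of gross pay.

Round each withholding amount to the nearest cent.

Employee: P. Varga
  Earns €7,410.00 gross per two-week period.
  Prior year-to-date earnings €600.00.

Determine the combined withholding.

€1,827.07

Territorial Income Tax: taxable = €7,410.00
  €760.52 + 25.68% × (€7,410.00 − €6,200.00) = €760.52 + 25.68% × €1,210.00 = €1,071.25
Social Insurance: 3.2% × €7,410.00 = €237.12
Medical Insurance Levy: 7% × €7,410.00 = €518.70
Total: €1,071.25 + €237.12 + €518.70 = €1,827.07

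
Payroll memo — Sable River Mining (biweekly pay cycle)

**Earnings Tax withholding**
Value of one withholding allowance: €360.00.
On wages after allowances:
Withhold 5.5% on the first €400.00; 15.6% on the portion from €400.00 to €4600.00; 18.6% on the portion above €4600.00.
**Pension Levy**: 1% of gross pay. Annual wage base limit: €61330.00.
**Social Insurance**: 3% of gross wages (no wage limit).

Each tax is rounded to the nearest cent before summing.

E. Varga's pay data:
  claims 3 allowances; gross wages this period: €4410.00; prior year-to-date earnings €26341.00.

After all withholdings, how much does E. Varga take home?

€3754.52

Earnings Tax: taxable = €4410.00 − 3×€360.00 = €3330.00
  €22.00 + 15.6% × (€3330.00 − €400.00) = €22.00 + 15.6% × €2930.00 = €479.08
Pension Levy: 1% × €4410.00 = €44.10
Social Insurance: 3% × €4410.00 = €132.30
Total withheld: €479.08 + €44.10 + €132.30 = €655.48
Net pay: €4410.00 − €655.48 = €3754.52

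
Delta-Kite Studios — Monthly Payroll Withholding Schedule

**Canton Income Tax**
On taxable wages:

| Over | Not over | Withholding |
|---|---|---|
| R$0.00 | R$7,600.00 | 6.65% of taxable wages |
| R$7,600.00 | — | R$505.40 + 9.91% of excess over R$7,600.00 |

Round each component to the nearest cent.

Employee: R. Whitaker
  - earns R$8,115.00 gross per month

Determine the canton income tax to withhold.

Canton Income Tax: taxable = R$8,115.00
  R$505.40 + 9.91% × (R$8,115.00 − R$7,600.00) = R$505.40 + 9.91% × R$515.00 = R$556.44

R$556.44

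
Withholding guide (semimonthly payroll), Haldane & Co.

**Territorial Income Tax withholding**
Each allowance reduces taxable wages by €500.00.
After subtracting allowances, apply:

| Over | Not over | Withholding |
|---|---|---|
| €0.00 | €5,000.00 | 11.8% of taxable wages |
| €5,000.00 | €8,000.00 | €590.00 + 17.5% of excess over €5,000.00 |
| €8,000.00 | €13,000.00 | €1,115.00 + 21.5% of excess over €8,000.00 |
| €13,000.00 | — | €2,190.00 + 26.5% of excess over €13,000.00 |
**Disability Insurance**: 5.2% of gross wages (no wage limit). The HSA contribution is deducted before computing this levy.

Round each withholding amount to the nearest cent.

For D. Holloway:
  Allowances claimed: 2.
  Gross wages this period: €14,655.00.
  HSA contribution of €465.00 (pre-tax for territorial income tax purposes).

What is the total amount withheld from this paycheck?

Territorial Income Tax: taxable = €14,655.00 − €465.00 − 2×€500.00 = €13,190.00
  €2,190.00 + 26.5% × (€13,190.00 − €13,000.00) = €2,190.00 + 26.5% × €190.00 = €2,240.35
Disability Insurance: 5.2% × €14,190.00 = €737.88
Total: €2,240.35 + €737.88 = €2,978.23

€2,978.23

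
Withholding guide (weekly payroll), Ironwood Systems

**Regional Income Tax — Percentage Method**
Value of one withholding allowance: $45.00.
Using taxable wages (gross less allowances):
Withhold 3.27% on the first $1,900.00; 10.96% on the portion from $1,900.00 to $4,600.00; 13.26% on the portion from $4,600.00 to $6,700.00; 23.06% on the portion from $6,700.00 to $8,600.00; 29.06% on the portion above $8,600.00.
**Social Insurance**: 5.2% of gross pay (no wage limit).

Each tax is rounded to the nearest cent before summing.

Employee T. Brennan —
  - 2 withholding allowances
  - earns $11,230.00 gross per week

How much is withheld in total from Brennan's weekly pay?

$2,396.73

Regional Income Tax: taxable = $11,230.00 − 2×$45.00 = $11,140.00
  $1,074.65 + 29.06% × ($11,140.00 − $8,600.00) = $1,074.65 + 29.06% × $2,540.00 = $1,812.77
Social Insurance: 5.2% × $11,230.00 = $583.96
Total: $1,812.77 + $583.96 = $2,396.73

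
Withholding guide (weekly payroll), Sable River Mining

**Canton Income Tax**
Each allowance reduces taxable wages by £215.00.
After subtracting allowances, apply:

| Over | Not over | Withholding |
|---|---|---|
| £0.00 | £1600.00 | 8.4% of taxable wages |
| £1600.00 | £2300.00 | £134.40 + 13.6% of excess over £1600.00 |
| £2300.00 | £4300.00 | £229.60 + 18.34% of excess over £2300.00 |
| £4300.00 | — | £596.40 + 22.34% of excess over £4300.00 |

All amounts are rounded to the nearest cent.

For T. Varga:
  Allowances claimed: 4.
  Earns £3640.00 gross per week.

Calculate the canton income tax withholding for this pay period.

£317.63

Canton Income Tax: taxable = £3640.00 − 4×£215.00 = £2780.00
  £229.60 + 18.34% × (£2780.00 − £2300.00) = £229.60 + 18.34% × £480.00 = £317.63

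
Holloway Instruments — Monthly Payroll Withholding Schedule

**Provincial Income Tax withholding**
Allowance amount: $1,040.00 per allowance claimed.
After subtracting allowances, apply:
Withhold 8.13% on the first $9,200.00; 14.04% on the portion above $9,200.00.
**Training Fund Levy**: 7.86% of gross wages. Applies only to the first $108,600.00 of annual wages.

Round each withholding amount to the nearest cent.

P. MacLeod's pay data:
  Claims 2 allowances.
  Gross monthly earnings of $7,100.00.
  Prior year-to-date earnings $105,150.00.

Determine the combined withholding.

$679.30

Provincial Income Tax: taxable = $7,100.00 − 2×$1,040.00 = $5,020.00
  8.13% × $5,020.00 = $408.13
Training Fund Levy: cap $108,600.00 − YTD $105,150.00 = $3,450.00 subject; 7.86% × $3,450.00 = $271.17
Total: $408.13 + $271.17 = $679.30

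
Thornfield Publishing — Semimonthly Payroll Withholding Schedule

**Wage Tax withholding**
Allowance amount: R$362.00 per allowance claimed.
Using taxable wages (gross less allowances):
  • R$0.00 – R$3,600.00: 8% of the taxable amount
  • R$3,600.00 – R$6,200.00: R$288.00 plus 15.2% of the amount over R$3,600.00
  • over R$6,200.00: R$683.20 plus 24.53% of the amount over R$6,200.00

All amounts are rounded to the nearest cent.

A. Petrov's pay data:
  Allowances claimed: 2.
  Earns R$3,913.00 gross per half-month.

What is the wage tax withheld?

Wage Tax: taxable = R$3,913.00 − 2×R$362.00 = R$3,189.00
  8% × R$3,189.00 = R$255.12

R$255.12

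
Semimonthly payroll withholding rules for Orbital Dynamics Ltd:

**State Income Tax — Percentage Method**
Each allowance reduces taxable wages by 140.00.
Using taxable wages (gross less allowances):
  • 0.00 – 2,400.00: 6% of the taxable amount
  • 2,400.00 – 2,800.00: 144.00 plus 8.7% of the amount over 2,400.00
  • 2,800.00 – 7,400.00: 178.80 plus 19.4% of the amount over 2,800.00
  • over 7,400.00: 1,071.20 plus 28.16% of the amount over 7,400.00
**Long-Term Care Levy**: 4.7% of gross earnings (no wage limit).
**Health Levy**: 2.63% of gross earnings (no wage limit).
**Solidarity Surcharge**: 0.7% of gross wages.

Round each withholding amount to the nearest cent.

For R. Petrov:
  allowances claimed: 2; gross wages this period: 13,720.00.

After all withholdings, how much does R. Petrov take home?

9,846.22

State Income Tax: taxable = 13,720.00 − 2×140.00 = 13,440.00
  1,071.20 + 28.16% × (13,440.00 − 7,400.00) = 1,071.20 + 28.16% × 6,040.00 = 2,772.06
Long-Term Care Levy: 4.7% × 13,720.00 = 644.84
Health Levy: 2.63% × 13,720.00 = 360.84
Solidarity Surcharge: 0.7% × 13,720.00 = 96.04
Total withheld: 2,772.06 + 644.84 + 360.84 + 96.04 = 3,873.78
Net pay: 13,720.00 − 3,873.78 = 9,846.22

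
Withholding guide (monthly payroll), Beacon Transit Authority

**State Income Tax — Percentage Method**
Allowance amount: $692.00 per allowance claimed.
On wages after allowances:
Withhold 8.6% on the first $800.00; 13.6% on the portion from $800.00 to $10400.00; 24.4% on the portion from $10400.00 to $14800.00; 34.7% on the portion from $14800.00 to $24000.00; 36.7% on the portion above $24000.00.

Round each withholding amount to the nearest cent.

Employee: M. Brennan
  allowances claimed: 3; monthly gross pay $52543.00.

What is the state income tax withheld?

State Income Tax: taxable = $52543.00 − 3×$692.00 = $50467.00
  $5640.40 + 36.7% × ($50467.00 − $24000.00) = $5640.40 + 36.7% × $26467.00 = $15353.79

$15353.79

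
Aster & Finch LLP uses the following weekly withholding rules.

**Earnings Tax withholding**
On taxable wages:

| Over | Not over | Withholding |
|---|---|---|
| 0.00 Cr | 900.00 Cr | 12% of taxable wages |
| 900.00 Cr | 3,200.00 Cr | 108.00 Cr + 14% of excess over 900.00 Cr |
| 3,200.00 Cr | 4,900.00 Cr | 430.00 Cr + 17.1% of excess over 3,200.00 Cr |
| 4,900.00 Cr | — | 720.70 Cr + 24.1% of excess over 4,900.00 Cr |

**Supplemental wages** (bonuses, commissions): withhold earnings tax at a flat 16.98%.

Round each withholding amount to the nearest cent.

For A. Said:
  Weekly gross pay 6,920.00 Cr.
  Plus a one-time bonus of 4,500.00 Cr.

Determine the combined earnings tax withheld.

1,971.62 Cr

Earnings Tax: taxable = 6,920.00 Cr
  720.70 Cr + 24.1% × (6,920.00 Cr − 4,900.00 Cr) = 720.70 Cr + 24.1% × 2,020.00 Cr = 1,207.52 Cr
Supplemental (16.98% flat on bonus): 16.98% × 4,500.00 Cr = 764.10 Cr
Total earnings tax: 1,207.52 Cr + 764.10 Cr = 1,971.62 Cr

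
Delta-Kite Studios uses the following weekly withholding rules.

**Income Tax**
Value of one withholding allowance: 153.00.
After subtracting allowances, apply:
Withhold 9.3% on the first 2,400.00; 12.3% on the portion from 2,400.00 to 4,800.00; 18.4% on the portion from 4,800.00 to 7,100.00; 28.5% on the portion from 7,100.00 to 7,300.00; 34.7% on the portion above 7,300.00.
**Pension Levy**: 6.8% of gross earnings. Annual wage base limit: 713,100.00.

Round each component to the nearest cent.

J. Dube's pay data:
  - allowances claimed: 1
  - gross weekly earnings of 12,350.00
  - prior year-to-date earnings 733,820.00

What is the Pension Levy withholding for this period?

0.00

Pension Levy: YTD 733,820.00 ≥ cap 713,100.00 → 0.00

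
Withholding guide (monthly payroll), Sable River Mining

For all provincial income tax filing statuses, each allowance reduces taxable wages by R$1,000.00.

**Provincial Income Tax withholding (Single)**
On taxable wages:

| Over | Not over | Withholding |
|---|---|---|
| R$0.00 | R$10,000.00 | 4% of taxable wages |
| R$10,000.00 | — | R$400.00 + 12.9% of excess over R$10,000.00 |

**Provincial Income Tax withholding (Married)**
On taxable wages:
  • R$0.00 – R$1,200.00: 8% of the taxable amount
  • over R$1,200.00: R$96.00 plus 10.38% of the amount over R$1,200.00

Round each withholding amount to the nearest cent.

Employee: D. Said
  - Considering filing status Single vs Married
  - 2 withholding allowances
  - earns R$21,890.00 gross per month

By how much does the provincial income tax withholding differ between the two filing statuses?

Provincial Income Tax (Single): taxable = R$21,890.00 − 2×R$1,000.00 = R$19,890.00
  R$400.00 + 12.9% × (R$19,890.00 − R$10,000.00) = R$400.00 + 12.9% × R$9,890.00 = R$1,675.81
Provincial Income Tax (Married): taxable = R$21,890.00 − 2×R$1,000.00 = R$19,890.00
  R$96.00 + 10.38% × (R$19,890.00 − R$1,200.00) = R$96.00 + 10.38% × R$18,690.00 = R$2,036.02
Difference: |R$1,675.81 − R$2,036.02| = R$360.21 (higher under Married)

R$360.21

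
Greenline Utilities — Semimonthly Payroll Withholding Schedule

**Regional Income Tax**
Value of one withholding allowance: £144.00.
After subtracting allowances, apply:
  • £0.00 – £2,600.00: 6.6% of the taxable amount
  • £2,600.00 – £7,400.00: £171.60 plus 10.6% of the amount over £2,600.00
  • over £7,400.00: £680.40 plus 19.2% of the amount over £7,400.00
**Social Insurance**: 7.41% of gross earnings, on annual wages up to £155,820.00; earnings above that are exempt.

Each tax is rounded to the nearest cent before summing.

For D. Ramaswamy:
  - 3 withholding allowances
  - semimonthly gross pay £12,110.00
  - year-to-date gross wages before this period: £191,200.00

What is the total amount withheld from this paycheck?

£1,501.78

Regional Income Tax: taxable = £12,110.00 − 3×£144.00 = £11,678.00
  £680.40 + 19.2% × (£11,678.00 − £7,400.00) = £680.40 + 19.2% × £4,278.00 = £1,501.78
Social Insurance: YTD £191,200.00 ≥ cap £155,820.00 → £0.00
Total: £1,501.78 + £0.00 = £1,501.78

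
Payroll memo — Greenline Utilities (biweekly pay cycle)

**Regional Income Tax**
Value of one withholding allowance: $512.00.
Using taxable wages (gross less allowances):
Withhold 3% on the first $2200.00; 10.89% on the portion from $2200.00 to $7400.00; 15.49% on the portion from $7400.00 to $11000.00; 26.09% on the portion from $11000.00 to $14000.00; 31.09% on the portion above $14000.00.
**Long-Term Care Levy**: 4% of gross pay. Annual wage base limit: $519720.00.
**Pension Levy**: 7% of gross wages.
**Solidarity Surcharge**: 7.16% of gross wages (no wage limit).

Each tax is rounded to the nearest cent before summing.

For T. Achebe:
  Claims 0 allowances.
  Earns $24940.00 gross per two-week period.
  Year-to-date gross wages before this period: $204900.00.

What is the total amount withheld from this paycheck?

$9902.97

Regional Income Tax: taxable = $24940.00
  $1972.62 + 31.09% × ($24940.00 − $14000.00) = $1972.62 + 31.09% × $10940.00 = $5373.87
Long-Term Care Levy: 4% × $24940.00 = $997.60
Pension Levy: 7% × $24940.00 = $1745.80
Solidarity Surcharge: 7.16% × $24940.00 = $1785.70
Total: $5373.87 + $997.60 + $1745.80 + $1785.70 = $9902.97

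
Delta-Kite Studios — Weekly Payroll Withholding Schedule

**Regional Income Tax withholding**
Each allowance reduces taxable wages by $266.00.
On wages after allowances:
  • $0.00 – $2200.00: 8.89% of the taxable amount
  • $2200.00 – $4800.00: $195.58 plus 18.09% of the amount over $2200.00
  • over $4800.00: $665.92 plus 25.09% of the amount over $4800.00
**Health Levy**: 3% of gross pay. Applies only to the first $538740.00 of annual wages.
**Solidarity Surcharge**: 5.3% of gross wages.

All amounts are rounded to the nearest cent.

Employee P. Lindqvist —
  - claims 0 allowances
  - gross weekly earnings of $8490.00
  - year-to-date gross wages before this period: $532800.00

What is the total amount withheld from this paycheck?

Regional Income Tax: taxable = $8490.00
  $665.92 + 25.09% × ($8490.00 − $4800.00) = $665.92 + 25.09% × $3690.00 = $1591.74
Health Levy: cap $538740.00 − YTD $532800.00 = $5940.00 subject; 3% × $5940.00 = $178.20
Solidarity Surcharge: 5.3% × $8490.00 = $449.97
Total: $1591.74 + $178.20 + $449.97 = $2219.91

$2219.91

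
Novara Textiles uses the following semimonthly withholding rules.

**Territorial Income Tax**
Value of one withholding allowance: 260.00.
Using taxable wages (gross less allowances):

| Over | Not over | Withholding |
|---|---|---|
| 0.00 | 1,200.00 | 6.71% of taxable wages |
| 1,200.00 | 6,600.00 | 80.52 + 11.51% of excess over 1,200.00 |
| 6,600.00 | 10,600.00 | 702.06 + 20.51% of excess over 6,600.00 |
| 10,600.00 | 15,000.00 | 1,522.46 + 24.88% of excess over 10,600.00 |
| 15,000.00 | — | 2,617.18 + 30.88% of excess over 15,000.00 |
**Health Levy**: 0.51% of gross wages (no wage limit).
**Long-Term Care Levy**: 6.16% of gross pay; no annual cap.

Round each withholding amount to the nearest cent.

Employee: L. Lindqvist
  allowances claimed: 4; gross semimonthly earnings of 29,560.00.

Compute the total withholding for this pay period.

8,763.82

Territorial Income Tax: taxable = 29,560.00 − 4×260.00 = 28,520.00
  2,617.18 + 30.88% × (28,520.00 − 15,000.00) = 2,617.18 + 30.88% × 13,520.00 = 6,792.16
Health Levy: 0.51% × 29,560.00 = 150.76
Long-Term Care Levy: 6.16% × 29,560.00 = 1,820.90
Total: 6,792.16 + 150.76 + 1,820.90 = 8,763.82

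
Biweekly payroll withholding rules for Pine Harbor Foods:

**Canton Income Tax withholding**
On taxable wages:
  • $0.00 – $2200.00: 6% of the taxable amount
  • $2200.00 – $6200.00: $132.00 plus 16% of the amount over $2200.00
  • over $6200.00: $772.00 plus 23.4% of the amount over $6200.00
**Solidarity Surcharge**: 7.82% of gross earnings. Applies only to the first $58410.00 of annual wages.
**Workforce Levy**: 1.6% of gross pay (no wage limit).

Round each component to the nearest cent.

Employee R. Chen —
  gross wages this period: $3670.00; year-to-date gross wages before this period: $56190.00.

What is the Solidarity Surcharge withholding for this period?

Solidarity Surcharge: cap $58410.00 − YTD $56190.00 = $2220.00 subject; 7.82% × $2220.00 = $173.60

$173.60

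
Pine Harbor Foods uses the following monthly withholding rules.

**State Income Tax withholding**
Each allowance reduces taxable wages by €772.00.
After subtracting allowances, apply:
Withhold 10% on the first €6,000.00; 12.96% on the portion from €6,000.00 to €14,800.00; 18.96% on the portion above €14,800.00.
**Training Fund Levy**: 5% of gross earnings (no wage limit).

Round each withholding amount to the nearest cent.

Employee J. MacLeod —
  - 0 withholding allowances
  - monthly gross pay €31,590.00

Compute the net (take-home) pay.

€25,086.64

State Income Tax: taxable = €31,590.00
  €1,740.48 + 18.96% × (€31,590.00 − €14,800.00) = €1,740.48 + 18.96% × €16,790.00 = €4,923.86
Training Fund Levy: 5% × €31,590.00 = €1,579.50
Total withheld: €4,923.86 + €1,579.50 = €6,503.36
Net pay: €31,590.00 − €6,503.36 = €25,086.64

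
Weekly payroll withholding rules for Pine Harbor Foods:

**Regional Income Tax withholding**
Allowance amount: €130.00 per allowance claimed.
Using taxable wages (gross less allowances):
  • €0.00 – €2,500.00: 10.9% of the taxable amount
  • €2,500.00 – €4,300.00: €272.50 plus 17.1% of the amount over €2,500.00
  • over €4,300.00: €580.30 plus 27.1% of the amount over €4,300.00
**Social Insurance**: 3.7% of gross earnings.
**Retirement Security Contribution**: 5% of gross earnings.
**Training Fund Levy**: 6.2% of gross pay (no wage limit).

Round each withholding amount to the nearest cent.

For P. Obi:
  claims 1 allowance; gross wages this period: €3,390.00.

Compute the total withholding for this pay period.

Regional Income Tax: taxable = €3,390.00 − 1×€130.00 = €3,260.00
  €272.50 + 17.1% × (€3,260.00 − €2,500.00) = €272.50 + 17.1% × €760.00 = €402.46
Social Insurance: 3.7% × €3,390.00 = €125.43
Retirement Security Contribution: 5% × €3,390.00 = €169.50
Training Fund Levy: 6.2% × €3,390.00 = €210.18
Total: €402.46 + €125.43 + €169.50 + €210.18 = €907.57

€907.57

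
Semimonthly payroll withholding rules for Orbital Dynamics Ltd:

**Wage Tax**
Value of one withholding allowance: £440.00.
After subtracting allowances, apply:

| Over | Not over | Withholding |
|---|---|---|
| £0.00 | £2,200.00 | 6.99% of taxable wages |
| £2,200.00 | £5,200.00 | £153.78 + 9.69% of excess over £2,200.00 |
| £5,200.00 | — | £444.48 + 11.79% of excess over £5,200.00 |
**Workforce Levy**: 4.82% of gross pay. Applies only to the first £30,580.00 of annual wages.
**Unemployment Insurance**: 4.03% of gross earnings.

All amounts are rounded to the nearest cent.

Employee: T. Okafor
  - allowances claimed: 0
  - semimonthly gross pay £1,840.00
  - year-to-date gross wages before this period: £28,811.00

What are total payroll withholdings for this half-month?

£288.04

Wage Tax: taxable = £1,840.00
  6.99% × £1,840.00 = £128.62
Workforce Levy: cap £30,580.00 − YTD £28,811.00 = £1,769.00 subject; 4.82% × £1,769.00 = £85.27
Unemployment Insurance: 4.03% × £1,840.00 = £74.15
Total: £128.62 + £85.27 + £74.15 = £288.04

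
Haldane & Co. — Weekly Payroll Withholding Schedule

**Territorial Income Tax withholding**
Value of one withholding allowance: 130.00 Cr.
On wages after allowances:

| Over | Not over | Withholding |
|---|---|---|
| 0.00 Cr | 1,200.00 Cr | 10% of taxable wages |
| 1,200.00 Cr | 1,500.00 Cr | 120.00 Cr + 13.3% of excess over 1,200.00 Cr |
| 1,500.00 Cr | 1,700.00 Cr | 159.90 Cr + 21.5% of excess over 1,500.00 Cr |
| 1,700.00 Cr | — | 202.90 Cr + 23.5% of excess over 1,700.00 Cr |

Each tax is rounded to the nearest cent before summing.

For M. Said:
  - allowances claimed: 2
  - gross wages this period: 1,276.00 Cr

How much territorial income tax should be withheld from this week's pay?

Territorial Income Tax: taxable = 1,276.00 Cr − 2×130.00 Cr = 1,016.00 Cr
  10% × 1,016.00 Cr = 101.60 Cr

101.60 Cr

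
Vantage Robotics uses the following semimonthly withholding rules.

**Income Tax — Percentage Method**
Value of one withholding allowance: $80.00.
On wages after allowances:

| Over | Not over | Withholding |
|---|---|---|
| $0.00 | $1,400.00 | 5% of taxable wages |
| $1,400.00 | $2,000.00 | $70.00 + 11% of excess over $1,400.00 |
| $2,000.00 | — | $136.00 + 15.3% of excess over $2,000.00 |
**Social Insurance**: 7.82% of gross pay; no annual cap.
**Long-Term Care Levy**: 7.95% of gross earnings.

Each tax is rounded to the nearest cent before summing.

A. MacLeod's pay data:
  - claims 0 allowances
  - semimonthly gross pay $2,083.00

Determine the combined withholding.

$477.19

Income Tax: taxable = $2,083.00
  $136.00 + 15.3% × ($2,083.00 − $2,000.00) = $136.00 + 15.3% × $83.00 = $148.70
Social Insurance: 7.82% × $2,083.00 = $162.89
Long-Term Care Levy: 7.95% × $2,083.00 = $165.60
Total: $148.70 + $162.89 + $165.60 = $477.19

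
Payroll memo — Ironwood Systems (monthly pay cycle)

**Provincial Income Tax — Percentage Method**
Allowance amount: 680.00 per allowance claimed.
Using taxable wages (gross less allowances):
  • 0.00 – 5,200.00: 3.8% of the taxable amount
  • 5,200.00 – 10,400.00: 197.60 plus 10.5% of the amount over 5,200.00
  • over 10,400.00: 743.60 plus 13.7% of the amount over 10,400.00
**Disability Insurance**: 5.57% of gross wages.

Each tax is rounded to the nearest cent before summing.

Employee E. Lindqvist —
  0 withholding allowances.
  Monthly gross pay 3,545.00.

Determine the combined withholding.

Provincial Income Tax: taxable = 3,545.00
  3.8% × 3,545.00 = 134.71
Disability Insurance: 5.57% × 3,545.00 = 197.46
Total: 134.71 + 197.46 = 332.17

332.17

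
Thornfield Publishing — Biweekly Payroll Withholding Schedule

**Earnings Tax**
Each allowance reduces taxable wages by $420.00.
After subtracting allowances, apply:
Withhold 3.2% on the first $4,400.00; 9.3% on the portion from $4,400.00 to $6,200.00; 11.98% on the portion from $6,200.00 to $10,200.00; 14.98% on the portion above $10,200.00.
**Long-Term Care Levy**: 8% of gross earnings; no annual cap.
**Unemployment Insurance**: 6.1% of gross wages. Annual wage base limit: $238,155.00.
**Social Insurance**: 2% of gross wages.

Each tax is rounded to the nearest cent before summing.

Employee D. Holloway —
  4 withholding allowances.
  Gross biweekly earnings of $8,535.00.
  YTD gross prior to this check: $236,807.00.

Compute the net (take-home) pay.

$7,212.60

Earnings Tax: taxable = $8,535.00 − 4×$420.00 = $6,855.00
  $308.20 + 11.98% × ($6,855.00 − $6,200.00) = $308.20 + 11.98% × $655.00 = $386.67
Long-Term Care Levy: 8% × $8,535.00 = $682.80
Unemployment Insurance: cap $238,155.00 − YTD $236,807.00 = $1,348.00 subject; 6.1% × $1,348.00 = $82.23
Social Insurance: 2% × $8,535.00 = $170.70
Total withheld: $386.67 + $682.80 + $82.23 + $170.70 = $1,322.40
Net pay: $8,535.00 − $1,322.40 = $7,212.60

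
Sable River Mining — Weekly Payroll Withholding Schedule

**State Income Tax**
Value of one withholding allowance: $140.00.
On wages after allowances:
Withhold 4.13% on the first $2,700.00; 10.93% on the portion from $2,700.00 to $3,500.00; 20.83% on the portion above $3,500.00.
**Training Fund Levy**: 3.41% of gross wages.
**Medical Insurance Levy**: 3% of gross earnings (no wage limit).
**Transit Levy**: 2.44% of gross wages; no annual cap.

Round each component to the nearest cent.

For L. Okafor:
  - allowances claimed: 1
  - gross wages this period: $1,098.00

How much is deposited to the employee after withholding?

$961.26

State Income Tax: taxable = $1,098.00 − 1×$140.00 = $958.00
  4.13% × $958.00 = $39.57
Training Fund Levy: 3.41% × $1,098.00 = $37.44
Medical Insurance Levy: 3% × $1,098.00 = $32.94
Transit Levy: 2.44% × $1,098.00 = $26.79
Total withheld: $39.57 + $37.44 + $32.94 + $26.79 = $136.74
Net pay: $1,098.00 − $136.74 = $961.26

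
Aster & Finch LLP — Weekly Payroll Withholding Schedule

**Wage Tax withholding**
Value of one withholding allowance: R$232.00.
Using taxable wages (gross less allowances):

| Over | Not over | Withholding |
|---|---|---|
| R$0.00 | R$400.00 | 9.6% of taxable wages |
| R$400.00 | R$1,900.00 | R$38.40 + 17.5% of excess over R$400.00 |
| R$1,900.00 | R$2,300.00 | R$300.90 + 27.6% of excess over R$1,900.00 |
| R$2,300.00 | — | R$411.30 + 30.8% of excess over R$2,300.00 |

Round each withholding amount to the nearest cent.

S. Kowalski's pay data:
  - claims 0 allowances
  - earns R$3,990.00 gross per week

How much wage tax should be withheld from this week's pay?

R$931.82

Wage Tax: taxable = R$3,990.00
  R$411.30 + 30.8% × (R$3,990.00 − R$2,300.00) = R$411.30 + 30.8% × R$1,690.00 = R$931.82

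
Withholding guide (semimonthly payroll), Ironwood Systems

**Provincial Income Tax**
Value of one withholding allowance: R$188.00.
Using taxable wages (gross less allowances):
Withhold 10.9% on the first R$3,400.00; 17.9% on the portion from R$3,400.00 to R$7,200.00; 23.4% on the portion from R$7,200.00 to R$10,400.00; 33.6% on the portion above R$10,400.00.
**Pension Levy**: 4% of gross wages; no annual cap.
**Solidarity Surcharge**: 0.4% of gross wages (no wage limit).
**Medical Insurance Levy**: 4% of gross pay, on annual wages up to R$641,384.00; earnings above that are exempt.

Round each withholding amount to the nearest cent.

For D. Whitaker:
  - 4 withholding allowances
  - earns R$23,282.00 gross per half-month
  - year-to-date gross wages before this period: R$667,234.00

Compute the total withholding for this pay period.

R$6,899.69

Provincial Income Tax: taxable = R$23,282.00 − 4×R$188.00 = R$22,530.00
  R$1,799.60 + 33.6% × (R$22,530.00 − R$10,400.00) = R$1,799.60 + 33.6% × R$12,130.00 = R$5,875.28
Pension Levy: 4% × R$23,282.00 = R$931.28
Solidarity Surcharge: 0.4% × R$23,282.00 = R$93.13
Medical Insurance Levy: YTD R$667,234.00 ≥ cap R$641,384.00 → R$0.00
Total: R$5,875.28 + R$931.28 + R$93.13 + R$0.00 = R$6,899.69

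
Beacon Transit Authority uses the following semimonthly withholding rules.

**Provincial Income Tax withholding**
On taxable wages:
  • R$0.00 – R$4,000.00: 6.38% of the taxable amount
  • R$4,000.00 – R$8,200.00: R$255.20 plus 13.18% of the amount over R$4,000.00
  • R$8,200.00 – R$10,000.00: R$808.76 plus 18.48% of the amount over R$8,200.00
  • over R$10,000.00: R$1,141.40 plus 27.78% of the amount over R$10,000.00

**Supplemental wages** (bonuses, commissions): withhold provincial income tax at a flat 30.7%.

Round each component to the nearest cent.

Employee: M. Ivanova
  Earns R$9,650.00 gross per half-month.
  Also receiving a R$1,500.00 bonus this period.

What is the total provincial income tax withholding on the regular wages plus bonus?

R$1,537.22

Provincial Income Tax: taxable = R$9,650.00
  R$808.76 + 18.48% × (R$9,650.00 − R$8,200.00) = R$808.76 + 18.48% × R$1,450.00 = R$1,076.72
Supplemental (30.7% flat on bonus): 30.7% × R$1,500.00 = R$460.50
Total provincial income tax: R$1,076.72 + R$460.50 = R$1,537.22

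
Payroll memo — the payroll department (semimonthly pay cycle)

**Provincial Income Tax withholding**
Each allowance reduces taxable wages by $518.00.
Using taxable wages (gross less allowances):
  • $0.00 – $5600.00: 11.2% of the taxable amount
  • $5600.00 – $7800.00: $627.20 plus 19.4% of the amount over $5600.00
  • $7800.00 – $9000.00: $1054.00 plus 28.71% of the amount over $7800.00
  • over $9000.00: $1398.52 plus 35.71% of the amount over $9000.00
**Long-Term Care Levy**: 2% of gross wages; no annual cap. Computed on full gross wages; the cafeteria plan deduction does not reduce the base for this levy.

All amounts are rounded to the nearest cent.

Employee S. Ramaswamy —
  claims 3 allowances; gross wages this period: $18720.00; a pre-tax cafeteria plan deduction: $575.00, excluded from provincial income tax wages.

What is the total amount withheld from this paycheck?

$4483.67

Provincial Income Tax: taxable = $18720.00 − $575.00 − 3×$518.00 = $16591.00
  $1398.52 + 35.71% × ($16591.00 − $9000.00) = $1398.52 + 35.71% × $7591.00 = $4109.27
Long-Term Care Levy: 2% × $18720.00 = $374.40
Total: $4109.27 + $374.40 = $4483.67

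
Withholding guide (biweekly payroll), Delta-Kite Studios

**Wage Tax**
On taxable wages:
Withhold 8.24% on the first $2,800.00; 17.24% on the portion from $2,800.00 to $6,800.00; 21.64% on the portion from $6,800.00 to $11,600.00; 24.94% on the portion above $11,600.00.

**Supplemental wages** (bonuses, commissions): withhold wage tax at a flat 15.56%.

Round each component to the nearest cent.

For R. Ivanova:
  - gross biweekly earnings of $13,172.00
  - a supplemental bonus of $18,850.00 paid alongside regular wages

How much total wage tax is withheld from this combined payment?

Wage Tax: taxable = $13,172.00
  $1,959.04 + 24.94% × ($13,172.00 − $11,600.00) = $1,959.04 + 24.94% × $1,572.00 = $2,351.10
Supplemental (15.56% flat on bonus): 15.56% × $18,850.00 = $2,933.06
Total wage tax: $2,351.10 + $2,933.06 = $5,284.16

$5,284.16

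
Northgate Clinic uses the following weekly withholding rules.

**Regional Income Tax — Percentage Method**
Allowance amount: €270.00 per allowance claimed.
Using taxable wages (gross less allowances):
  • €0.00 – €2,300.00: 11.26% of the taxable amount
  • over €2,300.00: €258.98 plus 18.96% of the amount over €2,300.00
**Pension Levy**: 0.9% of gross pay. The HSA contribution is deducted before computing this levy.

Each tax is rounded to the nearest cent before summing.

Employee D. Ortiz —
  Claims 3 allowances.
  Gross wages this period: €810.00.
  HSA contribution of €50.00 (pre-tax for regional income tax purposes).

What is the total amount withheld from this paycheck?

€6.84

Regional Income Tax: taxable = €810.00 − €50.00 − 3×€270.00 = €-50.00
  Taxable ≤ 0 → €0.00
Pension Levy: 0.9% × €760.00 = €6.84
Total: €0.00 + €6.84 = €6.84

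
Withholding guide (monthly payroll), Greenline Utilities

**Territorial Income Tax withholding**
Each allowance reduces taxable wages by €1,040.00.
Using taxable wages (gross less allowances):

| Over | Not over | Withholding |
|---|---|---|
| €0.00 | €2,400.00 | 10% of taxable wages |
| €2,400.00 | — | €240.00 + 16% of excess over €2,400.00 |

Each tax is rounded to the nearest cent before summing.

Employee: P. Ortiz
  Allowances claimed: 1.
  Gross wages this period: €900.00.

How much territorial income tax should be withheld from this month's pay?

Territorial Income Tax: taxable = €900.00 − 1×€1,040.00 = €-140.00
  Taxable ≤ 0 → €0.00

€0.00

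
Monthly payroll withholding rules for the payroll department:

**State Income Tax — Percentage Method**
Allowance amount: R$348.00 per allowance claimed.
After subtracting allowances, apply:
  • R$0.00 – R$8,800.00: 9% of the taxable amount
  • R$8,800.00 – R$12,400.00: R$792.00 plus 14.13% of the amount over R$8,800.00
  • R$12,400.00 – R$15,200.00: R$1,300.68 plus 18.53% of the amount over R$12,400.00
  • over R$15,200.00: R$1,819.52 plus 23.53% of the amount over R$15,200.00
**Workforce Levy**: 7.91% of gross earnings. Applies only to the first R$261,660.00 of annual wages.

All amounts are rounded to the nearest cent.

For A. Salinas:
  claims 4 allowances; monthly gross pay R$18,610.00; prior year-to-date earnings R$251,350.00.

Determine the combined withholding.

R$3,109.88

State Income Tax: taxable = R$18,610.00 − 4×R$348.00 = R$17,218.00
  R$1,819.52 + 23.53% × (R$17,218.00 − R$15,200.00) = R$1,819.52 + 23.53% × R$2,018.00 = R$2,294.36
Workforce Levy: cap R$261,660.00 − YTD R$251,350.00 = R$10,310.00 subject; 7.91% × R$10,310.00 = R$815.52
Total: R$2,294.36 + R$815.52 = R$3,109.88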